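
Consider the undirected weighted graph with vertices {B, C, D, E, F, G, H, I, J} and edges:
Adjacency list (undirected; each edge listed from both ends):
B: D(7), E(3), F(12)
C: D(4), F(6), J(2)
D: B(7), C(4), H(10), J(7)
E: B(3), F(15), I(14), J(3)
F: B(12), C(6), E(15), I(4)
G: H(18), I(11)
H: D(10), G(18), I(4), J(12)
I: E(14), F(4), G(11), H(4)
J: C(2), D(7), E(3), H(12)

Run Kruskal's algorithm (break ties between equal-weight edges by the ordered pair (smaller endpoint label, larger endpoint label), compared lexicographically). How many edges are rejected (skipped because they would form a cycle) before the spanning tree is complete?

3

Sort edges by weight, then run Kruskal:
C–J (2): add — endpoints in different components.
B–E (3): add — endpoints in different components.
E–J (3): add — endpoints in different components.
C–D (4): add — endpoints in different components.
F–I (4): add — endpoints in different components.
H–I (4): add — endpoints in different components.
C–F (6): add — endpoints in different components.
B–D (7): skip — B and D already connected.
D–J (7): skip — D and J already connected.
D–H (10): skip — D and H already connected.
G–I (11): add — endpoints in different components.
Edges rejected before the tree was complete: 3.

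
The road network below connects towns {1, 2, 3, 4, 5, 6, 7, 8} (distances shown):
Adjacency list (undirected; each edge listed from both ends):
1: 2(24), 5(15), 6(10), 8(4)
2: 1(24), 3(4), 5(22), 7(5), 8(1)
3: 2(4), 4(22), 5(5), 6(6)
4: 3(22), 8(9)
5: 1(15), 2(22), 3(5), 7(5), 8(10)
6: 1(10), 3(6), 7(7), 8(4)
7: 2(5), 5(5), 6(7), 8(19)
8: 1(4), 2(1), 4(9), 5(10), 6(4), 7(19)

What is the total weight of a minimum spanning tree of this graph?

32

Kruskal: consider edges lightest-first.
2 8 (1): add — endpoints in different components.
1 8 (4): add — endpoints in different components.
2 3 (4): add — endpoints in different components.
6 8 (4): add — endpoints in different components.
2 7 (5): add — endpoints in different components.
3 5 (5): add — endpoints in different components.
5 7 (5): skip — 5 and 7 already connected.
3 6 (6): skip — 3 and 6 already connected.
6 7 (7): skip — 6 and 7 already connected.
4 8 (9): add — endpoints in different components.
MST edges: 2 8, 1 8, 2 3, 6 8, 2 7, 3 5, 4 8; total weight 1+4+4+4+5+5+9 = 32.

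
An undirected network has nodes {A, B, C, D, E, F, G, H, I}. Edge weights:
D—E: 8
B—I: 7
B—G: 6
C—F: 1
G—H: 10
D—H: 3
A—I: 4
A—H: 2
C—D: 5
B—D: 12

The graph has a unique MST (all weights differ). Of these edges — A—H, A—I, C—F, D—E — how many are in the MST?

4

Sort edges by weight, then run Kruskal:
C—F (1): add — endpoints in different components.
A—H (2): add — endpoints in different components.
D—H (3): add — endpoints in different components.
A—I (4): add — endpoints in different components.
C—D (5): add — endpoints in different components.
B—G (6): add — endpoints in different components.
B—I (7): add — endpoints in different components.
D—E (8): add — endpoints in different components.
MST edge set: {C—F, A—H, D—H, A—I, C—D, B—G, B—I, D—E}.
Of the listed edges, {A—H, A—I, C—F, D—E} are in the MST → 4.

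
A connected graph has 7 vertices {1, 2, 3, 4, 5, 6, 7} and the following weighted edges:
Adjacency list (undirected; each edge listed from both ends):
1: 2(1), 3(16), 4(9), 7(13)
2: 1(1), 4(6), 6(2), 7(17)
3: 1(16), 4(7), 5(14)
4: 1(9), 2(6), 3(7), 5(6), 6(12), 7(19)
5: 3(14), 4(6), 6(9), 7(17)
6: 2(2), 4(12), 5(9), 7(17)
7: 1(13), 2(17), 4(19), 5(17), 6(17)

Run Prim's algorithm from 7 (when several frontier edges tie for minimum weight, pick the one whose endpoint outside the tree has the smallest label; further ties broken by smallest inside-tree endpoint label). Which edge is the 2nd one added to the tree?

Prim's algorithm from 7:
Step 1: cheapest edge leaving the tree is 1–7 (13); add 1.
Step 2: cheapest edge leaving the tree is 1–2 (1); add 2.
Step 3: cheapest edge leaving the tree is 2–6 (2); add 6.
Step 4: cheapest edge leaving the tree is 2–4 (6); add 4.
Step 5: cheapest edge leaving the tree is 4–5 (6); add 5.
Step 6: cheapest edge leaving the tree is 3–4 (7); add 3.
The 2nd edge added is 1–2.

1-2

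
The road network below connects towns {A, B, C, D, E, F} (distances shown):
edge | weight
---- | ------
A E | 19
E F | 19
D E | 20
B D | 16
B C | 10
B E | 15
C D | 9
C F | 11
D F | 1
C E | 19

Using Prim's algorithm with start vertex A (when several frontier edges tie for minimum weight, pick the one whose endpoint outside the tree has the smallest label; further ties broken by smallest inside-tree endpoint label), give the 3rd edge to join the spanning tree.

B-C

Prim, starting at A.
Step 1: cheapest edge leaving the tree is A E (19); add E.
Step 2: cheapest edge leaving the tree is B E (15); add B.
Step 3: cheapest edge leaving the tree is B C (10); add C.
Step 4: cheapest edge leaving the tree is C D (9); add D.
Step 5: cheapest edge leaving the tree is D F (1); add F.
The 3rd edge added is B C.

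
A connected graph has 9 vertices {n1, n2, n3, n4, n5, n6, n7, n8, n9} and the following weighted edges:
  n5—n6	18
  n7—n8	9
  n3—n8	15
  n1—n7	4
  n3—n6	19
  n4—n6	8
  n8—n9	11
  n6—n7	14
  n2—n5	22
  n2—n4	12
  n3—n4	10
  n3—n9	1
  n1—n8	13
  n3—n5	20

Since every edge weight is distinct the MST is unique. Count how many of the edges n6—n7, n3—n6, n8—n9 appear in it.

Kruskal's algorithm — process edges by increasing weight (ties by edge label):
n3—n9 (1): add — endpoints in different components.
n1—n7 (4): add — endpoints in different components.
n4—n6 (8): add — endpoints in different components.
n7—n8 (9): add — endpoints in different components.
n3—n4 (10): add — endpoints in different components.
n8—n9 (11): add — endpoints in different components.
n2—n4 (12): add — endpoints in different components.
n1—n8 (13): skip — n8 and n1 already connected.
n6—n7 (14): skip — n6 and n7 already connected.
n3—n8 (15): skip — n3 and n8 already connected.
n5—n6 (18): add — endpoints in different components.
MST edge set: {n3—n9, n1—n7, n4—n6, n7—n8, n3—n4, n8—n9, n2—n4, n5—n6}.
Of the listed edges, {n8—n9} are in the MST → 1.

1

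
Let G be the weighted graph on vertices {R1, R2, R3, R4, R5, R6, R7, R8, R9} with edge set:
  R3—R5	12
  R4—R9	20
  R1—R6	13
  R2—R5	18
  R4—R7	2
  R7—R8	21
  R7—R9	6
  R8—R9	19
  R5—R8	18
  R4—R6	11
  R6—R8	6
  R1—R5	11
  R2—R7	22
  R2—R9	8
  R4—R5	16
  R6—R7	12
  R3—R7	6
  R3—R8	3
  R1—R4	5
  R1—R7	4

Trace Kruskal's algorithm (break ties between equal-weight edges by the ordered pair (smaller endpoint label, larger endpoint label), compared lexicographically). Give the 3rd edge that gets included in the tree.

R1-R7

Sort edges by weight, then run Kruskal:
R4—R7 (2): add — endpoints in different components.
R3—R8 (3): add — endpoints in different components.
R1—R7 (4): add — endpoints in different components.
R1—R4 (5): skip — R4 and R1 already connected.
R3—R7 (6): add — endpoints in different components.
R6—R8 (6): add — endpoints in different components.
R7—R9 (6): add — endpoints in different components.
R2—R9 (8): add — endpoints in different components.
R1—R5 (11): add — endpoints in different components.
The 3rd edge added is R1—R7.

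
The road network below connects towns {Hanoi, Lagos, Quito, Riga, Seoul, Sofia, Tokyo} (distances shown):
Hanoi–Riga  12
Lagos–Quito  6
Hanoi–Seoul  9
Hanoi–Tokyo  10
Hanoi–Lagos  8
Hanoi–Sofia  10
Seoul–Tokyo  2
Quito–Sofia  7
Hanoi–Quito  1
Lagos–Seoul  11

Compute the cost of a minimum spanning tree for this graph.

37

Prim, starting at Riga.
Step 1: frontier [Hanoi–Riga 12] → take Hanoi–Riga (12); add Hanoi.
Step 2: frontier [Hanoi–Quito 1, Hanoi–Lagos 8, Hanoi–Seoul 9, Hanoi–Sofia 10, Hanoi–Tokyo 10] → take Hanoi–Quito (1); add Quito.
Step 3: frontier [Hanoi–Lagos 8, Hanoi–Seoul 9, Hanoi–Sofia 10, Hanoi–Tokyo 10, Lagos–Quito 6, Quito–Sofia 7] → take Lagos–Quito (6); add Lagos.
Step 4: frontier [Hanoi–Seoul 9, Hanoi–Sofia 10, Hanoi–Tokyo 10, Lagos–Seoul 11, Quito–Sofia 7] → take Quito–Sofia (7); add Sofia.
Step 5: frontier [Hanoi–Seoul 9, Hanoi–Tokyo 10, Lagos–Seoul 11] → take Hanoi–Seoul (9); add Seoul.
Step 6: frontier [Hanoi–Tokyo 10, Seoul–Tokyo 2] → take Seoul–Tokyo (2); add Tokyo.
MST edges: Hanoi–Riga, Hanoi–Quito, Lagos–Quito, Quito–Sofia, Hanoi–Seoul, Seoul–Tokyo; total weight 12+1+6+7+9+2 = 37.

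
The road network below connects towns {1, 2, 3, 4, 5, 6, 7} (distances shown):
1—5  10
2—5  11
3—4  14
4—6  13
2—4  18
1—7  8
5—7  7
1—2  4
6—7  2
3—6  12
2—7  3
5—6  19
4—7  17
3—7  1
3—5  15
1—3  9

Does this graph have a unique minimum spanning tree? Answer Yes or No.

Kruskal: consider edges lightest-first.
3—7 (1): add — endpoints in different components.
6—7 (2): add — endpoints in different components.
2—7 (3): add — endpoints in different components.
1—2 (4): add — endpoints in different components.
5—7 (7): add — endpoints in different components.
1—7 (8): skip — 1 and 7 already connected.
1—3 (9): skip — 1 and 3 already connected.
1—5 (10): skip — 1 and 5 already connected.
2—5 (11): skip — 2 and 5 already connected.
3—6 (12): skip — 3 and 6 already connected.
4—6 (13): add — endpoints in different components.
Every non-tree edge has weight strictly greater than the heaviest edge on the tree path between its endpoints, so the MST is unique.

Yes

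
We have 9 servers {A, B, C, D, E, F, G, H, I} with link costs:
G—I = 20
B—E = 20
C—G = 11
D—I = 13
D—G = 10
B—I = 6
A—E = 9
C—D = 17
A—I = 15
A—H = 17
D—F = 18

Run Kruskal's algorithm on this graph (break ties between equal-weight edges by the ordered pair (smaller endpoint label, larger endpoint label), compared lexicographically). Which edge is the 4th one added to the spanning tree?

C-G

Sort edges by weight, then run Kruskal:
B—I (6): add — endpoints in different components.
A—E (9): add — endpoints in different components.
D—G (10): add — endpoints in different components.
C—G (11): add — endpoints in different components.
D—I (13): add — endpoints in different components.
A—I (15): add — endpoints in different components.
A—H (17): add — endpoints in different components.
C—D (17): skip — C and D already connected.
D—F (18): add — endpoints in different components.
The 4th edge added is C—G.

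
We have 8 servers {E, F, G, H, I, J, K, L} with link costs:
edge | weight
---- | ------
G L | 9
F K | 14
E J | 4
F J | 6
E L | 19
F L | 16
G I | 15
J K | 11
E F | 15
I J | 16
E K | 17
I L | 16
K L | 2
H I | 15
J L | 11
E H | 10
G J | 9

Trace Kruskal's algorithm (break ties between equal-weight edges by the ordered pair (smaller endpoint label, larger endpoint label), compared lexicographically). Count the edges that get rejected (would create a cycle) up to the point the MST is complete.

Kruskal's algorithm — process edges by increasing weight (ties by edge label):
K L (2): add — endpoints in different components.
E J (4): add — endpoints in different components.
F J (6): add — endpoints in different components.
G J (9): add — endpoints in different components.
G L (9): add — endpoints in different components.
E H (10): add — endpoints in different components.
J K (11): skip — J and K already connected.
J L (11): skip — J and L already connected.
F K (14): skip — F and K already connected.
E F (15): skip — E and F already connected.
G I (15): add — endpoints in different components.
Edges rejected before the tree was complete: 4.

4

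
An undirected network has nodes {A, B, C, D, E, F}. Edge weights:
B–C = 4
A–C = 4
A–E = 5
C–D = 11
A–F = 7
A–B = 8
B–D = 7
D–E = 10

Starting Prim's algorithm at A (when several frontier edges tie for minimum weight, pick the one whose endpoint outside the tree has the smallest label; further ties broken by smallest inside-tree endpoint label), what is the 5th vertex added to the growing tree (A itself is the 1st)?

Prim, starting at A.
Step 1: frontier [A–C 4, A–E 5, A–F 7, A–B 8] → take A–C (4); add C.
Step 2: frontier [A–E 5, A–F 7, A–B 8, B–C 4, C–D 11] → take B–C (4); add B.
Step 3: frontier [A–E 5, A–F 7, B–D 7, C–D 11] → take A–E (5); add E.
Step 4: frontier [A–F 7, B–D 7, C–D 11, D–E 10] → take B–D (7); add D.
Step 5: frontier [A–F 7] → take A–F (7); add F.
Vertex order: A, C, B, E, D, F. The 5th vertex is D.

D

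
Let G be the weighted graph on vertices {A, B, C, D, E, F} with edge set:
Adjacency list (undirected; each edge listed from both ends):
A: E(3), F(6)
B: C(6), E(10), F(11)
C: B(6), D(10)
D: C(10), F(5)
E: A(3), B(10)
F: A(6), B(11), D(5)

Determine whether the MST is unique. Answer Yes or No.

No

Kruskal: consider edges lightest-first.
A—E (3): add. Components now {A,E} {B} {C} {D} {F}
D—F (5): add. Components now {A,E} {B} {C} {D,F}
A—F (6): add. Components now {A,D,E,F} {B} {C}
B—C (6): add. Components now {A,D,E,F} {B,C}
B—E (10): add. Components now {A,B,C,D,E,F}
Non-tree edge C—D has weight 10, equal to the heaviest edge on its tree cycle — swapping gives another MST of the same weight. Not unique.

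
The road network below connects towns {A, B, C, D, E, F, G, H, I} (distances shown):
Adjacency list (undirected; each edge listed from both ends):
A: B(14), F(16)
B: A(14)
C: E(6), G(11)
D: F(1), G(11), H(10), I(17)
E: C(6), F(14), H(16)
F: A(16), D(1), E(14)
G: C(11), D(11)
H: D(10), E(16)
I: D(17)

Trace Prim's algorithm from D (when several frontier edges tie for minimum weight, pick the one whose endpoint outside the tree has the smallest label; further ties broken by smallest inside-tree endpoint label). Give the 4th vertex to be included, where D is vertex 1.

Prim, starting at D.
Step 1: frontier [D-F 1, D-H 10, D-G 11, D-I 17] → take D-F (1); add F.
Step 2: frontier [D-H 10, D-G 11, D-I 17, E-F 14, A-F 16] → take D-H (10); add H.
Step 3: frontier [D-G 11, D-I 17, E-F 14, A-F 16, E-H 16] → take D-G (11); add G.
Step 4: frontier [D-I 17, E-F 14, A-F 16, C-G 11, E-H 16] → take C-G (11); add C.
Step 5: frontier [C-E 6, D-I 17, E-F 14, A-F 16, E-H 16] → take C-E (6); add E.
Step 6: frontier [D-I 17, A-F 16] → take A-F (16); add A.
Step 7: frontier [A-B 14, D-I 17] → take A-B (14); add B.
Step 8: frontier [D-I 17] → take D-I (17); add I.
Vertex order: D, F, H, G, C, E, A, B, I. The 4th vertex is G.

G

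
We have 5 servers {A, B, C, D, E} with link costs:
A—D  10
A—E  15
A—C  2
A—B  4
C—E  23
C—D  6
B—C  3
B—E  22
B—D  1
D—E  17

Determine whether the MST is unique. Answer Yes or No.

Yes

Kruskal's algorithm — process edges by increasing weight (ties by edge label):
B—D (1): add — endpoints in different components.
A—C (2): add — endpoints in different components.
B—C (3): add — endpoints in different components.
A—B (4): skip — A and B already connected.
C—D (6): skip — C and D already connected.
A—D (10): skip — A and D already connected.
A—E (15): add — endpoints in different components.
Every non-tree edge has weight strictly greater than the heaviest edge on the tree path between its endpoints, so the MST is unique.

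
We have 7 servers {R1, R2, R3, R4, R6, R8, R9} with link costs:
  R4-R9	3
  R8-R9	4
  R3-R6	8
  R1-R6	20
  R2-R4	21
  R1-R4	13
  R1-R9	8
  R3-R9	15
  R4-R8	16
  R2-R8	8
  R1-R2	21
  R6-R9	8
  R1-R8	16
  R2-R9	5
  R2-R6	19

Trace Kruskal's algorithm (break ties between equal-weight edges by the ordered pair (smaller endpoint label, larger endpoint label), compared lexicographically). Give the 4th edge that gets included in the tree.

Kruskal's algorithm — process edges by increasing weight (ties by edge label):
R4-R9 (3): add — endpoints in different components.
R8-R9 (4): add — endpoints in different components.
R2-R9 (5): add — endpoints in different components.
R1-R9 (8): add — endpoints in different components.
R2-R8 (8): skip — R2 and R8 already connected.
R3-R6 (8): add — endpoints in different components.
R6-R9 (8): add — endpoints in different components.
The 4th edge added is R1-R9.

R1-R9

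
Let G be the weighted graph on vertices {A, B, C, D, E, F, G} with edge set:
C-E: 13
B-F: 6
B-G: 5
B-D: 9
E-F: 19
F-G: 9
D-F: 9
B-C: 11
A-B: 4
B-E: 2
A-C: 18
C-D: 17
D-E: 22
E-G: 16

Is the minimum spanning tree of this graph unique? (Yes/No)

Kruskal's algorithm — process edges by increasing weight (ties by edge label):
B-E (2): add. Components now {A} {B,E} {C} {D} {F} {G}
A-B (4): add. Components now {A,B,E} {C} {D} {F} {G}
B-G (5): add. Components now {A,B,E,G} {C} {D} {F}
B-F (6): add. Components now {A,B,E,F,G} {C} {D}
B-D (9): add. Components now {A,B,D,E,F,G} {C}
D-F (9): skip — D and F already connected.
F-G (9): skip — F and G already connected.
B-C (11): add. Components now {A,B,C,D,E,F,G}
Non-tree edge D-F has weight 9, equal to the heaviest edge on its tree cycle — swapping gives another MST of the same weight. Not unique.

No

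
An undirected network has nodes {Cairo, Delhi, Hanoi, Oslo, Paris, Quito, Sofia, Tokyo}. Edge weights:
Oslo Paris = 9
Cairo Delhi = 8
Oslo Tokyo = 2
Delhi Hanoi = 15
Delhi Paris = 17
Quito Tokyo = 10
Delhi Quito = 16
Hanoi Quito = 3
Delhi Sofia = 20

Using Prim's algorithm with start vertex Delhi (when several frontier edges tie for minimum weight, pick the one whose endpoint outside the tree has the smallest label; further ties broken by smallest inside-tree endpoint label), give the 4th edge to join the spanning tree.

Quito-Tokyo

Prim, starting at Delhi.
Step 1: cheapest edge leaving the tree is Cairo Delhi (8); add Cairo.
Step 2: cheapest edge leaving the tree is Delhi Hanoi (15); add Hanoi.
Step 3: cheapest edge leaving the tree is Hanoi Quito (3); add Quito.
Step 4: cheapest edge leaving the tree is Quito Tokyo (10); add Tokyo.
Step 5: cheapest edge leaving the tree is Oslo Tokyo (2); add Oslo.
Step 6: cheapest edge leaving the tree is Oslo Paris (9); add Paris.
Step 7: cheapest edge leaving the tree is Delhi Sofia (20); add Sofia.
The 4th edge added is Quito Tokyo.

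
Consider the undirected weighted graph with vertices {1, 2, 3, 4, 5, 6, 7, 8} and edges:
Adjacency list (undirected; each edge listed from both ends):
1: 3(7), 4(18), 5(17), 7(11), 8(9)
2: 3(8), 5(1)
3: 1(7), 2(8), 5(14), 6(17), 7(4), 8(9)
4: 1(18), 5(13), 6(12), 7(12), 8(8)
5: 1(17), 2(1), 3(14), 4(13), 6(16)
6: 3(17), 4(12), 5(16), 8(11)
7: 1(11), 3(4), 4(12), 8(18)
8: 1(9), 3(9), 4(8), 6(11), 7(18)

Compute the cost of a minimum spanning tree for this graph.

Prim, starting at 8.
Step 1: cheapest edge leaving the tree is 4—8 (8); add 4.
Step 2: cheapest edge leaving the tree is 1—8 (9); add 1.
Step 3: cheapest edge leaving the tree is 1—3 (7); add 3.
Step 4: cheapest edge leaving the tree is 3—7 (4); add 7.
Step 5: cheapest edge leaving the tree is 2—3 (8); add 2.
Step 6: cheapest edge leaving the tree is 2—5 (1); add 5.
Step 7: cheapest edge leaving the tree is 6—8 (11); add 6.
MST edges: 4—8, 1—8, 1—3, 3—7, 2—3, 2—5, 6—8; total weight 8+9+7+4+8+1+11 = 48.

48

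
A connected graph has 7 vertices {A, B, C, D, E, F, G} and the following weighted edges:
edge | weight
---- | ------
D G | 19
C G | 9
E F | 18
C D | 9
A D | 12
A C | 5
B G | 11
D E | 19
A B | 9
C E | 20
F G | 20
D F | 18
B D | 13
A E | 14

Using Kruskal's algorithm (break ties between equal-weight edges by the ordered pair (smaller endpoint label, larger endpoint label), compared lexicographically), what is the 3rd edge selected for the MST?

C-D

Sort edges by weight, then run Kruskal:
A C (5): add. Components now {A,C} {B} {D} {E} {F} {G}
A B (9): add. Components now {A,B,C} {D} {E} {F} {G}
C D (9): add. Components now {A,B,C,D} {E} {F} {G}
C G (9): add. Components now {A,B,C,D,G} {E} {F}
B G (11): skip — B and G already connected.
A D (12): skip — A and D already connected.
B D (13): skip — B and D already connected.
A E (14): add. Components now {A,B,C,D,E,G} {F}
D F (18): add. Components now {A,B,C,D,E,F,G}
The 3rd edge added is C D.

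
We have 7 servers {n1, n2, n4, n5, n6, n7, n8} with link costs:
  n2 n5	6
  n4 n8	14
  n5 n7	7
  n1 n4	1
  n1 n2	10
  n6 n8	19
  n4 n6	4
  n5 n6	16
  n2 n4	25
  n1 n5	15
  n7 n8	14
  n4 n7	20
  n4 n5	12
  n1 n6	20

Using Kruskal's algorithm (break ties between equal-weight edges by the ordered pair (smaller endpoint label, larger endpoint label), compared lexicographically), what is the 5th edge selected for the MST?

Sort edges by weight, then run Kruskal:
n1 n4 (1): add. Components now {n7} {n1,n4} {n6} {n5} {n8} {n2}
n4 n6 (4): add. Components now {n7} {n1,n4,n6} {n5} {n8} {n2}
n2 n5 (6): add. Components now {n7} {n1,n4,n6} {n2,n5} {n8}
n5 n7 (7): add. Components now {n2,n5,n7} {n1,n4,n6} {n8}
n1 n2 (10): add. Components now {n1,n2,n4,n5,n6,n7} {n8}
n4 n5 (12): skip — n5 and n4 already connected.
n4 n8 (14): add. Components now {n1,n2,n4,n5,n6,n7,n8}
The 5th edge added is n1 n2.

n1-n2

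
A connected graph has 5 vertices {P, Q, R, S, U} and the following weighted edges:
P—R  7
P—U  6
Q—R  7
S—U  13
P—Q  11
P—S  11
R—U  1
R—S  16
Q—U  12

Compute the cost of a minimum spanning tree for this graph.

Grow the tree from Q using Prim:
Step 1: frontier [Q—R 7, P—Q 11, Q—U 12] → take Q—R (7); add R.
Step 2: frontier [P—Q 11, Q—U 12, R—U 1, P—R 7, R—S 16] → take R—U (1); add U.
Step 3: frontier [P—Q 11, P—R 7, R—S 16, P—U 6, S—U 13] → take P—U (6); add P.
Step 4: frontier [P—S 11, R—S 16, S—U 13] → take P—S (11); add S.
MST edges: Q—R, R—U, P—U, P—S; total weight 7+1+6+11 = 25.

25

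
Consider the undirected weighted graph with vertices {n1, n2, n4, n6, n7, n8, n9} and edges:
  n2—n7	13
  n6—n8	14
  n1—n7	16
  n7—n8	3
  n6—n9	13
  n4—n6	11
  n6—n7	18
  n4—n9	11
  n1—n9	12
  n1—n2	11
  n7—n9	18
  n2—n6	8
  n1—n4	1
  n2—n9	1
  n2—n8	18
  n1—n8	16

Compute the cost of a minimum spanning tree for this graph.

Kruskal's algorithm — process edges by increasing weight (ties by edge label):
n1—n4 (1): add — endpoints in different components.
n2—n9 (1): add — endpoints in different components.
n7—n8 (3): add — endpoints in different components.
n2—n6 (8): add — endpoints in different components.
n1—n2 (11): add — endpoints in different components.
n4—n6 (11): skip — n4 and n6 already connected.
n4—n9 (11): skip — n4 and n9 already connected.
n1—n9 (12): skip — n1 and n9 already connected.
n2—n7 (13): add — endpoints in different components.
MST edges: n1—n4, n2—n9, n7—n8, n2—n6, n1—n2, n2—n7; total weight 1+1+3+8+11+13 = 37.

37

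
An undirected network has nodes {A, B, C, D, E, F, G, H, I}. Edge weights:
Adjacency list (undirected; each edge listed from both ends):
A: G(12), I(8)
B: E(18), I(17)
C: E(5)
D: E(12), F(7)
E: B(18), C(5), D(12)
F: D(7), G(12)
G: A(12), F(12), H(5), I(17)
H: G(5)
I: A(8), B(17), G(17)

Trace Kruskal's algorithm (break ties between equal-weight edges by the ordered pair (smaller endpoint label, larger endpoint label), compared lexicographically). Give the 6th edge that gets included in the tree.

D-E

Kruskal: consider edges lightest-first.
C-E (5): add — endpoints in different components.
G-H (5): add — endpoints in different components.
D-F (7): add — endpoints in different components.
A-I (8): add — endpoints in different components.
A-G (12): add — endpoints in different components.
D-E (12): add — endpoints in different components.
F-G (12): add — endpoints in different components.
B-I (17): add — endpoints in different components.
The 6th edge added is D-E.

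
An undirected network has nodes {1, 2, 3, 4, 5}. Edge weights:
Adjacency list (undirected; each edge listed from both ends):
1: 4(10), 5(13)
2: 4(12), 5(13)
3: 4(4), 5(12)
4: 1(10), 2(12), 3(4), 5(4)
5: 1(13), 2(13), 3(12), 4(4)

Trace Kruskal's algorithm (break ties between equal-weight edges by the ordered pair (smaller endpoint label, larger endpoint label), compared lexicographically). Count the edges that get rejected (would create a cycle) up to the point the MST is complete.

0

Kruskal: consider edges lightest-first.
3-4 (4): add. Components now {1} {2} {3,4} {5}
4-5 (4): add. Components now {1} {2} {3,4,5}
1-4 (10): add. Components now {1,3,4,5} {2}
2-4 (12): add. Components now {1,2,3,4,5}
Edges rejected before the tree was complete: 0.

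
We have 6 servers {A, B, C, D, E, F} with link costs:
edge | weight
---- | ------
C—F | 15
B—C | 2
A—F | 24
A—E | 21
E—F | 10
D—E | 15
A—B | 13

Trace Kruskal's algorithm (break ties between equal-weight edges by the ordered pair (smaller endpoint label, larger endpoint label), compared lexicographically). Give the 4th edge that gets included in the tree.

C-F

Kruskal's algorithm — process edges by increasing weight (ties by edge label):
B—C (2): add — endpoints in different components.
E—F (10): add — endpoints in different components.
A—B (13): add — endpoints in different components.
C—F (15): add — endpoints in different components.
D—E (15): add — endpoints in different components.
The 4th edge added is C—F.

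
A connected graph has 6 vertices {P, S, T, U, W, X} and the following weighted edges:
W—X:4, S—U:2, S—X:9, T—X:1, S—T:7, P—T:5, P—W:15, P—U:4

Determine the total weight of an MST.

16

Sort edges by weight, then run Kruskal:
T—X (1): add. Components now {U} {P} {T,X} {S} {W}
S—U (2): add. Components now {S,U} {P} {T,X} {W}
P—U (4): add. Components now {P,S,U} {T,X} {W}
W—X (4): add. Components now {P,S,U} {T,W,X}
P—T (5): add. Components now {P,S,T,U,W,X}
MST edges: T—X, S—U, P—U, W—X, P—T; total weight 1+2+4+4+5 = 16.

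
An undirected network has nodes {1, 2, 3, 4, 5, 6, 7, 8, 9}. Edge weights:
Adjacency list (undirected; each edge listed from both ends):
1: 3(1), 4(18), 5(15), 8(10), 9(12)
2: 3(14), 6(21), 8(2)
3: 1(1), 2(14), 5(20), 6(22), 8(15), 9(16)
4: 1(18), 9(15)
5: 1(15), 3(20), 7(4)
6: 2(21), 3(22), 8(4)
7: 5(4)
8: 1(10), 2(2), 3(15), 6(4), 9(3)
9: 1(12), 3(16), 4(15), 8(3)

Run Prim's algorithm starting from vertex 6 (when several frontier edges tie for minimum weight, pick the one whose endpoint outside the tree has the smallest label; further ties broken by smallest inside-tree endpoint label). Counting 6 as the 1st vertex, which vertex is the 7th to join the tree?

4

Prim's algorithm from 6:
Step 1: cheapest edge leaving the tree is 6 8 (4); add 8.
Step 2: cheapest edge leaving the tree is 2 8 (2); add 2.
Step 3: cheapest edge leaving the tree is 8 9 (3); add 9.
Step 4: cheapest edge leaving the tree is 1 8 (10); add 1.
Step 5: cheapest edge leaving the tree is 1 3 (1); add 3.
Step 6: cheapest edge leaving the tree is 4 9 (15); add 4.
Step 7: cheapest edge leaving the tree is 1 5 (15); add 5.
Step 8: cheapest edge leaving the tree is 5 7 (4); add 7.
Vertex order: 6, 8, 2, 9, 1, 3, 4, 5, 7. The 7th vertex is 4.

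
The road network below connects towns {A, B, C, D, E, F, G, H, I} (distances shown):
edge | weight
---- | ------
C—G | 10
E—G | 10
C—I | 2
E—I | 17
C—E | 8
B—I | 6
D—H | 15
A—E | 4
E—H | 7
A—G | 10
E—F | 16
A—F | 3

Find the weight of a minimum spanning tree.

Prim's algorithm from G:
Step 1: frontier [A—G 10, C—G 10, E—G 10] → take A—G (10); add A.
Step 2: frontier [A—F 3, A—E 4, C—G 10, E—G 10] → take A—F (3); add F.
Step 3: frontier [A—E 4, E—F 16, C—G 10, E—G 10] → take A—E (4); add E.
Step 4: frontier [E—H 7, C—E 8, E—I 17, C—G 10] → take E—H (7); add H.
Step 5: frontier [C—E 8, E—I 17, C—G 10, D—H 15] → take C—E (8); add C.
Step 6: frontier [C—I 2, E—I 17, D—H 15] → take C—I (2); add I.
Step 7: frontier [D—H 15, B—I 6] → take B—I (6); add B.
Step 8: frontier [D—H 15] → take D—H (15); add D.
MST edges: A—G, A—F, A—E, E—H, C—E, C—I, B—I, D—H; total weight 10+3+4+7+8+2+6+15 = 55.

55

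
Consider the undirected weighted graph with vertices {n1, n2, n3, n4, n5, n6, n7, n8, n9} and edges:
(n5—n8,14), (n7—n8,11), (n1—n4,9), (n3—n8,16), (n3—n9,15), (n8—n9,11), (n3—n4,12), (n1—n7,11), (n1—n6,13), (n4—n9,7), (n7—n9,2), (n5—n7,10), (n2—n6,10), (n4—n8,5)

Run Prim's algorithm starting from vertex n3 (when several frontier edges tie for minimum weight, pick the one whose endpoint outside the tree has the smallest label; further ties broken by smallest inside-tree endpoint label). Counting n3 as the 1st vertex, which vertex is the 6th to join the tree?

Grow the tree from n3 using Prim:
Step 1: cheapest edge leaving the tree is n3—n4 (12); add n4.
Step 2: cheapest edge leaving the tree is n4—n8 (5); add n8.
Step 3: cheapest edge leaving the tree is n4—n9 (7); add n9.
Step 4: cheapest edge leaving the tree is n7—n9 (2); add n7.
Step 5: cheapest edge leaving the tree is n1—n4 (9); add n1.
Step 6: cheapest edge leaving the tree is n5—n7 (10); add n5.
Step 7: cheapest edge leaving the tree is n1—n6 (13); add n6.
Step 8: cheapest edge leaving the tree is n2—n6 (10); add n2.
Vertex order: n3, n4, n8, n9, n7, n1, n5, n6, n2. The 6th vertex is n1.

n1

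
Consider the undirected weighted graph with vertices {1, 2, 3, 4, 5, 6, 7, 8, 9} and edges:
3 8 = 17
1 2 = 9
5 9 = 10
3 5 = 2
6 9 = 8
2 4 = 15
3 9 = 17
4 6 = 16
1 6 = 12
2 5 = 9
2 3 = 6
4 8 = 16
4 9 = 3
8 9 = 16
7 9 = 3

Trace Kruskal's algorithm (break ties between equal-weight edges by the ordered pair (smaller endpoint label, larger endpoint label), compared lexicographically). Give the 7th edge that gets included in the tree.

Kruskal's algorithm — process edges by increasing weight (ties by edge label):
3 5 (2): add — endpoints in different components.
4 9 (3): add — endpoints in different components.
7 9 (3): add — endpoints in different components.
2 3 (6): add — endpoints in different components.
6 9 (8): add — endpoints in different components.
1 2 (9): add — endpoints in different components.
2 5 (9): skip — 2 and 5 already connected.
5 9 (10): add — endpoints in different components.
1 6 (12): skip — 1 and 6 already connected.
2 4 (15): skip — 2 and 4 already connected.
4 6 (16): skip — 4 and 6 already connected.
4 8 (16): add — endpoints in different components.
The 7th edge added is 5 9.

5-9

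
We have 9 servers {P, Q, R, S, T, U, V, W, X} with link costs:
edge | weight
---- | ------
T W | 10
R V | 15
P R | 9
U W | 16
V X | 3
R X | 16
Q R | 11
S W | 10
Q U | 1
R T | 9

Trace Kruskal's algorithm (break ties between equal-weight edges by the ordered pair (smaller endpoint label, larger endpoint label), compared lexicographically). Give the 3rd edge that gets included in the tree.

P-R

Sort edges by weight, then run Kruskal:
Q U (1): add — endpoints in different components.
V X (3): add — endpoints in different components.
P R (9): add — endpoints in different components.
R T (9): add — endpoints in different components.
S W (10): add — endpoints in different components.
T W (10): add — endpoints in different components.
Q R (11): add — endpoints in different components.
R V (15): add — endpoints in different components.
The 3rd edge added is P R.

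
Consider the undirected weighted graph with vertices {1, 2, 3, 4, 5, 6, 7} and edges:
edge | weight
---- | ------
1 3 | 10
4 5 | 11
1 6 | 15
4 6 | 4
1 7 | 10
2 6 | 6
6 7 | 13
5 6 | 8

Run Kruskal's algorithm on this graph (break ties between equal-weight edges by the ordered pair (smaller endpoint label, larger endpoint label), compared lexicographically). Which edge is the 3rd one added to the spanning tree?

Sort edges by weight, then run Kruskal:
4 6 (4): add — endpoints in different components.
2 6 (6): add — endpoints in different components.
5 6 (8): add — endpoints in different components.
1 3 (10): add — endpoints in different components.
1 7 (10): add — endpoints in different components.
4 5 (11): skip — 4 and 5 already connected.
6 7 (13): add — endpoints in different components.
The 3rd edge added is 5 6.

5-6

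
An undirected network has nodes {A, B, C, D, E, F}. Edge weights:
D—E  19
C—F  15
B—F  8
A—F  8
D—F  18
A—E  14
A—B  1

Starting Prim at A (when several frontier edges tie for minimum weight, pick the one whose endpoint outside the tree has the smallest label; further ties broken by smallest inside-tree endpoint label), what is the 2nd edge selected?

A-F

Grow the tree from A using Prim:
Step 1: cheapest edge leaving the tree is A—B (1); add B.
Step 2: cheapest edge leaving the tree is A—F (8); add F.
Step 3: cheapest edge leaving the tree is A—E (14); add E.
Step 4: cheapest edge leaving the tree is C—F (15); add C.
Step 5: cheapest edge leaving the tree is D—F (18); add D.
The 2nd edge added is A—F.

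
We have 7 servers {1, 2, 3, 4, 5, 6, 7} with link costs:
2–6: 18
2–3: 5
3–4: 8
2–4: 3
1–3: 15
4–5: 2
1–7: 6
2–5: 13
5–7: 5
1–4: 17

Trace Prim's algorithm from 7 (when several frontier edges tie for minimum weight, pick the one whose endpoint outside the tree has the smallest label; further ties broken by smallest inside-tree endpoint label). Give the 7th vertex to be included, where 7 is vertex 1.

6

Grow the tree from 7 using Prim:
Step 1: cheapest edge leaving the tree is 5–7 (5); add 5.
Step 2: cheapest edge leaving the tree is 4–5 (2); add 4.
Step 3: cheapest edge leaving the tree is 2–4 (3); add 2.
Step 4: cheapest edge leaving the tree is 2–3 (5); add 3.
Step 5: cheapest edge leaving the tree is 1–7 (6); add 1.
Step 6: cheapest edge leaving the tree is 2–6 (18); add 6.
Vertex order: 7, 5, 4, 2, 3, 1, 6. The 7th vertex is 6.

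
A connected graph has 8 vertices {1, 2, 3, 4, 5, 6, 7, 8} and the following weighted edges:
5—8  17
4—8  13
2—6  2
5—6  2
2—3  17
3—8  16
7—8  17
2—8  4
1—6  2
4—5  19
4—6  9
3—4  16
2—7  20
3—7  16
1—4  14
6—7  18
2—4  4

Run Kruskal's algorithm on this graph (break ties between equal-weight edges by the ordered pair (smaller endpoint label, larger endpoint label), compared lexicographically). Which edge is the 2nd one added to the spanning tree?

Kruskal: consider edges lightest-first.
1—6 (2): add — endpoints in different components.
2—6 (2): add — endpoints in different components.
5—6 (2): add — endpoints in different components.
2—4 (4): add — endpoints in different components.
2—8 (4): add — endpoints in different components.
4—6 (9): skip — 4 and 6 already connected.
4—8 (13): skip — 4 and 8 already connected.
1—4 (14): skip — 1 and 4 already connected.
3—4 (16): add — endpoints in different components.
3—7 (16): add — endpoints in different components.
The 2nd edge added is 2—6.

2-6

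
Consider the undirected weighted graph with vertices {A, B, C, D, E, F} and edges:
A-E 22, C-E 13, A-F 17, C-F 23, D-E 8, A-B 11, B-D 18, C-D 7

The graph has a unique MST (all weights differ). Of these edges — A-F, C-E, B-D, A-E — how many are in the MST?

Sort edges by weight, then run Kruskal:
C-D (7): add — endpoints in different components.
D-E (8): add — endpoints in different components.
A-B (11): add — endpoints in different components.
C-E (13): skip — C and E already connected.
A-F (17): add — endpoints in different components.
B-D (18): add — endpoints in different components.
MST edge set: {C-D, D-E, A-B, A-F, B-D}.
Of the listed edges, {A-F, B-D} are in the MST → 2.

2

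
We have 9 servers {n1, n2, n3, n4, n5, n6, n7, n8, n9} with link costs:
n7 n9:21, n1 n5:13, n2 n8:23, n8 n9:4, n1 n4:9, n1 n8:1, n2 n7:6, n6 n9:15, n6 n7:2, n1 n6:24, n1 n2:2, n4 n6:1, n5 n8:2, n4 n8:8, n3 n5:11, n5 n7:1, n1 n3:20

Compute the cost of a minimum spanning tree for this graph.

24

Sort edges by weight, then run Kruskal:
n1 n8 (1): add — endpoints in different components.
n4 n6 (1): add — endpoints in different components.
n5 n7 (1): add — endpoints in different components.
n1 n2 (2): add — endpoints in different components.
n5 n8 (2): add — endpoints in different components.
n6 n7 (2): add — endpoints in different components.
n8 n9 (4): add — endpoints in different components.
n2 n7 (6): skip — n2 and n7 already connected.
n4 n8 (8): skip — n8 and n4 already connected.
n1 n4 (9): skip — n1 and n4 already connected.
n3 n5 (11): add — endpoints in different components.
MST edges: n1 n8, n4 n6, n5 n7, n1 n2, n5 n8, n6 n7, n8 n9, n3 n5; total weight 1+1+1+2+2+2+4+11 = 24.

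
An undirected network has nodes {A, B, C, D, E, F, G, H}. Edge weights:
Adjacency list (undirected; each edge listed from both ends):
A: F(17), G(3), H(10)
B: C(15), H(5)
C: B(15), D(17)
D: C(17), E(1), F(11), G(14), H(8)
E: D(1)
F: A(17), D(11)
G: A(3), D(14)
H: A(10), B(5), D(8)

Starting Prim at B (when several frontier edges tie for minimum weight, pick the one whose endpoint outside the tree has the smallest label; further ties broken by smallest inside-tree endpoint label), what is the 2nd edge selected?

Grow the tree from B using Prim:
Step 1: cheapest edge leaving the tree is B—H (5); add H.
Step 2: cheapest edge leaving the tree is D—H (8); add D.
Step 3: cheapest edge leaving the tree is D—E (1); add E.
Step 4: cheapest edge leaving the tree is A—H (10); add A.
Step 5: cheapest edge leaving the tree is A—G (3); add G.
Step 6: cheapest edge leaving the tree is D—F (11); add F.
Step 7: cheapest edge leaving the tree is B—C (15); add C.
The 2nd edge added is D—H.

D-H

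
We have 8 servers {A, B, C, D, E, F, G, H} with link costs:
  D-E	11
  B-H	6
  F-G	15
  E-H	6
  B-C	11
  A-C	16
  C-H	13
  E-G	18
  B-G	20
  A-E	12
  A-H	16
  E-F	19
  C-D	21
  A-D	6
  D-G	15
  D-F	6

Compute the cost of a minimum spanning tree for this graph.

Prim's algorithm from C:
Step 1: cheapest edge leaving the tree is B-C (11); add B.
Step 2: cheapest edge leaving the tree is B-H (6); add H.
Step 3: cheapest edge leaving the tree is E-H (6); add E.
Step 4: cheapest edge leaving the tree is D-E (11); add D.
Step 5: cheapest edge leaving the tree is A-D (6); add A.
Step 6: cheapest edge leaving the tree is D-F (6); add F.
Step 7: cheapest edge leaving the tree is D-G (15); add G.
MST edges: B-C, B-H, E-H, D-E, A-D, D-F, D-G; total weight 11+6+6+11+6+6+15 = 61.

61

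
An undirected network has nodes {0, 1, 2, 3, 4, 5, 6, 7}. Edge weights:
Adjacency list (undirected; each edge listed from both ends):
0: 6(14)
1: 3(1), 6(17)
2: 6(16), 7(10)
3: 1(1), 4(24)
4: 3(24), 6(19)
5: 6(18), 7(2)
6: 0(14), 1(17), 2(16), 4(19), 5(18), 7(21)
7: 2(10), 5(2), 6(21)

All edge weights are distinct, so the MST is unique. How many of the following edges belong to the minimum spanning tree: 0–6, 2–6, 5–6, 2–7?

3

Sort edges by weight, then run Kruskal:
1–3 (1): add — endpoints in different components.
5–7 (2): add — endpoints in different components.
2–7 (10): add — endpoints in different components.
0–6 (14): add — endpoints in different components.
2–6 (16): add — endpoints in different components.
1–6 (17): add — endpoints in different components.
5–6 (18): skip — 5 and 6 already connected.
4–6 (19): add — endpoints in different components.
MST edge set: {1–3, 5–7, 2–7, 0–6, 2–6, 1–6, 4–6}.
Of the listed edges, {0–6, 2–6, 2–7} are in the MST → 3.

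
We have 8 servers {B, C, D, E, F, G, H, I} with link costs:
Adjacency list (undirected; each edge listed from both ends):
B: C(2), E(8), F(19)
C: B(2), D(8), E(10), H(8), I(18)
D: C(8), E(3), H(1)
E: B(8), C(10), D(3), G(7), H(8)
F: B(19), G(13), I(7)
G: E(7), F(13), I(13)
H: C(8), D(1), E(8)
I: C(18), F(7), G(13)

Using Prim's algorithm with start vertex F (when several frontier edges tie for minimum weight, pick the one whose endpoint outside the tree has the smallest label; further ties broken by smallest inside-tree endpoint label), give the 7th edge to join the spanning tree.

Grow the tree from F using Prim:
Step 1: cheapest edge leaving the tree is F I (7); add I.
Step 2: cheapest edge leaving the tree is F G (13); add G.
Step 3: cheapest edge leaving the tree is E G (7); add E.
Step 4: cheapest edge leaving the tree is D E (3); add D.
Step 5: cheapest edge leaving the tree is D H (1); add H.
Step 6: cheapest edge leaving the tree is B E (8); add B.
Step 7: cheapest edge leaving the tree is B C (2); add C.
The 7th edge added is B C.

B-C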